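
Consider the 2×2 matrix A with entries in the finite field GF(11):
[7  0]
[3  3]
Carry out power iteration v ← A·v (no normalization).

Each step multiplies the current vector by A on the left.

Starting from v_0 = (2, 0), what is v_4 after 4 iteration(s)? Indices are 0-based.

v_4 = (6, 4)

v_0 = (2, 0).
v_1 = A·v_0 = (3, 6).
v_2 = A·v_1 = (10, 5).
v_3 = A·v_2 = (4, 1).
v_4 = A·v_3 = (6, 4).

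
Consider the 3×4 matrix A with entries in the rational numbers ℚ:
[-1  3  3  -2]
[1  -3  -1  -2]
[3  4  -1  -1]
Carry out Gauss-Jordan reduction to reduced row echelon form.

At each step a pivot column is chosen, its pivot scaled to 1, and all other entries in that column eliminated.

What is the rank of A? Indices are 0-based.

pivot(0,0)=-1: scale R0 → (1, -3, -3, 2)
  clear (1,0): R1 −= (1)R0 → (0, 0, 2, -4)
  clear (2,0): R2 −= (3)R0 → (0, 13, 8, -7)
pivot(1,1): swap R1↔R2
pivot(1,1)=13: scale R1 → (0, 1, 8/13, -7/13)
  clear (0,1): R0 −= (-3)R1 → (1, 0, -15/13, 5/13)
pivot(2,2)=2: scale R2 → (0, 0, 1, -2)
  clear (0,2): R0 −= (-15/13)R2 → (1, 0, 0, -25/13)
  clear (1,2): R1 −= (8/13)R2 → (0, 1, 0, 9/13)

rank = 3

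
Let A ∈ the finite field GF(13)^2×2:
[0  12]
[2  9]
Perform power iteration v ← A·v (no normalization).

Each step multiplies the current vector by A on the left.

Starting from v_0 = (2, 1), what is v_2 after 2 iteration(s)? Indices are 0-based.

v_2 = (0, 11)

v_0 = (2, 1).
v_1 = A·v_0 = (12, 0).
v_2 = A·v_1 = (0, 11).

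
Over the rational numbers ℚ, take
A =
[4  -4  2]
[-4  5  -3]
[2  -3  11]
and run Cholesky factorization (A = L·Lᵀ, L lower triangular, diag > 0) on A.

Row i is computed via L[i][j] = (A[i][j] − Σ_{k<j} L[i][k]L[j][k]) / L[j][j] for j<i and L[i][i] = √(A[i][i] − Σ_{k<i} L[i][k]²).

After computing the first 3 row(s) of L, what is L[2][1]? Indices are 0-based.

L[2][1] = -1

Step 1: L[0][0] = √(4) = 2.
  L[1][0] = (-4) / L[0][0] = -2.
Step 2: L[1][1] = √(1) = 1.
  L[2][0] = (2) / L[0][0] = 1.
  L[2][1] = (-1) / L[1][1] = -1.
Step 3: L[2][2] = √(9) = 3.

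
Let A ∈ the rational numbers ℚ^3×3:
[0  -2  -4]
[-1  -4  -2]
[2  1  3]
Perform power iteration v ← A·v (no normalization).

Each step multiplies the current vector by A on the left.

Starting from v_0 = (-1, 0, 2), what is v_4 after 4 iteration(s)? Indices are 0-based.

v_4 = (164, 150, -103)

v_0 = (-1, 0, 2).
v_1 = A·v_0 = (-8, -3, 4).
v_2 = A·v_1 = (-10, 12, -7).
v_3 = A·v_2 = (4, -24, -29).
v_4 = A·v_3 = (164, 150, -103).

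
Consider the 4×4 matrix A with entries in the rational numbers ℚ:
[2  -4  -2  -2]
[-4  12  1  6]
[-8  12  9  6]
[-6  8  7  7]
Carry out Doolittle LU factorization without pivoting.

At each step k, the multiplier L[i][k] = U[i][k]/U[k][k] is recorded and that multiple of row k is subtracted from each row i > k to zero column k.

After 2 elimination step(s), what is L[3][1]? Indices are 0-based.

[col 0] pivot 2
  R1 -= -2*R0 → (0, 4, -3, 2)  (L[1][0] := -2)
  R2 -= -4*R0 → (0, -4, 1, -2)  (L[2][0] := -4)
  R3 -= -3*R0 → (0, -4, 1, 1)  (L[3][0] := -3)
[col 1] pivot 4
  R2 -= -1*R1 → (0, 0, -2, 0)  (L[2][1] := -1)
  R3 -= -1*R1 → (0, 0, -2, 3)  (L[3][1] := -1)

L[3][1] = -1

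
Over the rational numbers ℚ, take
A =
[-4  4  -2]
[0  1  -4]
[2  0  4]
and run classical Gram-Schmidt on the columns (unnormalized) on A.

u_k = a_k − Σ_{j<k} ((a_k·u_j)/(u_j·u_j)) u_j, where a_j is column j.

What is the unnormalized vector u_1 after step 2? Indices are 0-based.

u_1 = (4/5, 1, 8/5)

Step 1: u_0 = a_0 = (-4, 0, 2).
Step 2: u_1 = a_1 − (-4/5)·u_0 = (4/5, 1, 8/5).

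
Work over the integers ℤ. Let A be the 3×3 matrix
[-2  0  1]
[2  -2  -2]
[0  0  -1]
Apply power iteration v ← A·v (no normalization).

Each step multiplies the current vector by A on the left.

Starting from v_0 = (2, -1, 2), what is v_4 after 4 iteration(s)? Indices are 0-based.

v_0 = (2, -1, 2).
v_1 = A·v_0 = (-2, 2, -2).
v_2 = A·v_1 = (2, -4, 2).
v_3 = A·v_2 = (-2, 8, -2).
v_4 = A·v_3 = (2, -16, 2).

v_4 = (2, -16, 2)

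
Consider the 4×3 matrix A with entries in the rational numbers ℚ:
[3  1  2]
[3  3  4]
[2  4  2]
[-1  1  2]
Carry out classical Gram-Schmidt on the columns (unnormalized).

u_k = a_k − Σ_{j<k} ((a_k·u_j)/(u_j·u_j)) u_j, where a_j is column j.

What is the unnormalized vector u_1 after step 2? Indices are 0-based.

Step 1: u_0 = a_0 = (3, 3, 2, -1).
Step 2: u_1 = a_1 − (19/23)·u_0 = (-34/23, 12/23, 54/23, 42/23).

u_1 = (-34/23, 12/23, 54/23, 42/23)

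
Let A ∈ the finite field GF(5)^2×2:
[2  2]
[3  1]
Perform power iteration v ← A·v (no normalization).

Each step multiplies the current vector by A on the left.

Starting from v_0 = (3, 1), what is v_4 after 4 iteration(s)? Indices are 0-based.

v_0 = (3, 1).
v_1 = A·v_0 = (3, 0).
v_2 = A·v_1 = (1, 4).
v_3 = A·v_2 = (0, 2).
v_4 = A·v_3 = (4, 2).

v_4 = (4, 2)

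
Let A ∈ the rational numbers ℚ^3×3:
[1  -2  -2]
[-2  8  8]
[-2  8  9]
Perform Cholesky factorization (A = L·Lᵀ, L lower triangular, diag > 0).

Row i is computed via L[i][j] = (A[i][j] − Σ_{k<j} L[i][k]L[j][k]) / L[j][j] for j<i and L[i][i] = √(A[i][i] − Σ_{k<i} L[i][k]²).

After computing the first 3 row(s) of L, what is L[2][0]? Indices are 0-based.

Step 1: L[0][0] = √(1) = 1.
  L[1][0] = (-2) / L[0][0] = -2.
Step 2: L[1][1] = √(4) = 2.
  L[2][0] = (-2) / L[0][0] = -2.
  L[2][1] = (4) / L[1][1] = 2.
Step 3: L[2][2] = √(1) = 1.

L[2][0] = -2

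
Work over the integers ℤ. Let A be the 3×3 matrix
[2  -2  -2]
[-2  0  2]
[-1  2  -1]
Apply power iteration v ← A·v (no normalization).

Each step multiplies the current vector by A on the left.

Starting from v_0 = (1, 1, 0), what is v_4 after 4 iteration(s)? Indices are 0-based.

v_0 = (1, 1, 0).
v_1 = A·v_0 = (0, -2, 1).
v_2 = A·v_1 = (2, 2, -5).
v_3 = A·v_2 = (10, -14, 7).
v_4 = A·v_3 = (34, -6, -45).

v_4 = (34, -6, -45)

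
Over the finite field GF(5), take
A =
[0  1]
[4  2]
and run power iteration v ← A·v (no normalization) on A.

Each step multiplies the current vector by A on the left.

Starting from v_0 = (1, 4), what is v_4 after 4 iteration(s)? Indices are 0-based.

v_0 = (1, 4).
v_1 = A·v_0 = (4, 2).
v_2 = A·v_1 = (2, 0).
v_3 = A·v_2 = (0, 3).
v_4 = A·v_3 = (3, 1).

v_4 = (3, 1)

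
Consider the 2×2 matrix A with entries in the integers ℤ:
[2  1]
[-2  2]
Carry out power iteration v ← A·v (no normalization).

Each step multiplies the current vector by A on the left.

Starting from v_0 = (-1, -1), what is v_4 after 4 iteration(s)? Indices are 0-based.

v_0 = (-1, -1).
v_1 = A·v_0 = (-3, 0).
v_2 = A·v_1 = (-6, 6).
v_3 = A·v_2 = (-6, 24).
v_4 = A·v_3 = (12, 60).

v_4 = (12, 60)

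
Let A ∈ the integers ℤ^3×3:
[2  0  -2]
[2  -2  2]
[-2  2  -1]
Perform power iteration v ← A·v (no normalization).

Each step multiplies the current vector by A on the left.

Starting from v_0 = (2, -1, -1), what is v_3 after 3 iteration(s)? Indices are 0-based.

v_0 = (2, -1, -1).
v_1 = A·v_0 = (6, 4, -5).
v_2 = A·v_1 = (22, -6, 1).
v_3 = A·v_2 = (42, 58, -57).

v_3 = (42, 58, -57)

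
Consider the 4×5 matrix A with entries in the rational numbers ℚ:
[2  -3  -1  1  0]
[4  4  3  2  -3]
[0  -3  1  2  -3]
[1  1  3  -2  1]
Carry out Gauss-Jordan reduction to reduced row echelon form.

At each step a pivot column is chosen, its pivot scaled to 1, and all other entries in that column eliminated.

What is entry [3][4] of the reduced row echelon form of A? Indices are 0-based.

[1] R0 /= 2  ⇒  (1, -3/2, -1/2, 1/2, 0)
     R1 -= 4·R0  ⇒  (0, 10, 5, 0, -3)
     R3 -= 1·R0  ⇒  (0, 5/2, 7/2, -5/2, 1)
[2] R1 /= 10  ⇒  (0, 1, 1/2, 0, -3/10)
     R0 -= -3/2·R1  ⇒  (1, 0, 1/4, 1/2, -9/20)
     R2 -= -3·R1  ⇒  (0, 0, 5/2, 2, -39/10)
     R3 -= 5/2·R1  ⇒  (0, 0, 9/4, -5/2, 7/4)
[3] R2 /= 5/2  ⇒  (0, 0, 1, 4/5, -39/25)
     R0 -= 1/4·R2  ⇒  (1, 0, 0, 3/10, -3/50)
     R1 -= 1/2·R2  ⇒  (0, 1, 0, -2/5, 12/25)
     R3 -= 9/4·R2  ⇒  (0, 0, 0, -43/10, 263/50)
[4] R3 /= -43/10  ⇒  (0, 0, 0, 1, -263/215)
     R0 -= 3/10·R3  ⇒  (1, 0, 0, 0, 66/215)
     R1 -= -2/5·R3  ⇒  (0, 1, 0, 0, -2/215)
     R2 -= 4/5·R3  ⇒  (0, 0, 1, 0, -25/43)

M[3][4] = -263/215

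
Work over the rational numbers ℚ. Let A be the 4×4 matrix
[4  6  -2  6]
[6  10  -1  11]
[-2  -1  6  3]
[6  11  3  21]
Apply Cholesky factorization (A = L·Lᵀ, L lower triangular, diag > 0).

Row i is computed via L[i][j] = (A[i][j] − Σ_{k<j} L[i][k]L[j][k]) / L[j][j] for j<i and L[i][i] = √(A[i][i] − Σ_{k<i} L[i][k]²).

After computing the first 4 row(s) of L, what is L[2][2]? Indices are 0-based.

L[2][2] = 1

Step 1: L[0][0] = √(4) = 2.
  L[1][0] = (6) / L[0][0] = 3.
Step 2: L[1][1] = √(1) = 1.
  L[2][0] = (-2) / L[0][0] = -1.
  L[2][1] = (2) / L[1][1] = 2.
Step 3: L[2][2] = √(1) = 1.
  L[3][0] = (6) / L[0][0] = 3.
  L[3][1] = (2) / L[1][1] = 2.
  L[3][2] = (2) / L[2][2] = 2.
Step 4: L[3][3] = √(4) = 2.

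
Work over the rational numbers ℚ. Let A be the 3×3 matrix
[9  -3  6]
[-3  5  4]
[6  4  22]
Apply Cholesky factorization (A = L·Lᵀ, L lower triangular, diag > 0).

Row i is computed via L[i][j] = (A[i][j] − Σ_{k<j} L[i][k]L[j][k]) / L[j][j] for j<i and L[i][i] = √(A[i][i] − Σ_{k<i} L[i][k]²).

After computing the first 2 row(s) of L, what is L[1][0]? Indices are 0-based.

L[1][0] = -1

Step 1: L[0][0] = √(9) = 3.
  L[1][0] = (-3) / L[0][0] = -1.
Step 2: L[1][1] = √(4) = 2.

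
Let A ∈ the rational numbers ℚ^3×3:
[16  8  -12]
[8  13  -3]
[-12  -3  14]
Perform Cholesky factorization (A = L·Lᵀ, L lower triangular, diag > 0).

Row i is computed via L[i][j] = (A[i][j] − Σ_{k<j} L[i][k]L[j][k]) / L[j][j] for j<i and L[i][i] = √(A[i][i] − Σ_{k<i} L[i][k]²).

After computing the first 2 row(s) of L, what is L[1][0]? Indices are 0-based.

L[1][0] = 2

Step 1: L[0][0] = √(16) = 4.
  L[1][0] = (8) / L[0][0] = 2.
Step 2: L[1][1] = √(9) = 3.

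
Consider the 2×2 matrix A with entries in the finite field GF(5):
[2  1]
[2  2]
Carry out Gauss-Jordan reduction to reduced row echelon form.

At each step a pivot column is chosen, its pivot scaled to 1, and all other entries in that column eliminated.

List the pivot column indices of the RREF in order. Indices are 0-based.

pivot columns: 0, 1

step 1: normalize row 0 (÷2) = (1, 3)
  row 1: subtract 2×row0 = (0, 1)
step 2: normalize row 1 (÷1) = (0, 1)
  row 0: subtract 3×row1 = (1, 0)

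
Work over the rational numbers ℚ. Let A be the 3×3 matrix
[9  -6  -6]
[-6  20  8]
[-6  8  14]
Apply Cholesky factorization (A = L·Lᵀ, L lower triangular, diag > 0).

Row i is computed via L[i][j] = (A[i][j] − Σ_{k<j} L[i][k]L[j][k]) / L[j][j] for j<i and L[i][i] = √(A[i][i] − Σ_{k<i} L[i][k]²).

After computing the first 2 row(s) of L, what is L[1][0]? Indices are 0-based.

Step 1: L[0][0] = √(9) = 3.
  L[1][0] = (-6) / L[0][0] = -2.
Step 2: L[1][1] = √(16) = 4.

L[1][0] = -2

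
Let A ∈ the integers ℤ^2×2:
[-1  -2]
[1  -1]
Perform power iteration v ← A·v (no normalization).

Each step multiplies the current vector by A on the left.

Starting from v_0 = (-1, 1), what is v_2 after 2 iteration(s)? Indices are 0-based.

v_2 = (5, 1)

v_0 = (-1, 1).
v_1 = A·v_0 = (-1, -2).
v_2 = A·v_1 = (5, 1).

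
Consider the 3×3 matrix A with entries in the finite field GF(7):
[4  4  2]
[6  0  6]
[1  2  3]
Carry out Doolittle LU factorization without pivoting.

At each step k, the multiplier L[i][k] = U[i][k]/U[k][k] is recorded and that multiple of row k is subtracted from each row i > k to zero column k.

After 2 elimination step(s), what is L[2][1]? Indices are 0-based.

L[2][1] = 1

Step 1: pivot at (0,0) is 4.
  row1 ← row1 − (5)·row0  ⇒  L[1][0]=5, U row1=(0, 1, 3)
  row2 ← row2 − (2)·row0  ⇒  L[2][0]=2, U row2=(0, 1, 6)
Step 2: pivot at (1,1) is 1.
  row2 ← row2 − (1)·row1  ⇒  L[2][1]=1, U row2=(0, 0, 3)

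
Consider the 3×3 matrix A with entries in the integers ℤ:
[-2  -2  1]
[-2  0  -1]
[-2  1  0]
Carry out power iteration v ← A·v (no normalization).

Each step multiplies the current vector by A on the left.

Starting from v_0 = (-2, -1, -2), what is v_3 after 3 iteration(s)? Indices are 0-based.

v_0 = (-2, -1, -2).
v_1 = A·v_0 = (4, 6, 3).
v_2 = A·v_1 = (-17, -11, -2).
v_3 = A·v_2 = (54, 36, 23).

v_3 = (54, 36, 23)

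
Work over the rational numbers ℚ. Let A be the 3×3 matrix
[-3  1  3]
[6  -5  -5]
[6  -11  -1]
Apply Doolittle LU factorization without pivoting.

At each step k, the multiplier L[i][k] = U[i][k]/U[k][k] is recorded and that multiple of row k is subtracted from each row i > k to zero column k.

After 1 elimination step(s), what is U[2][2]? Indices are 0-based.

U[2][2] = 5

k=0: U[0][0]=-3
  eliminate (1,0): mult=-2, new row 1: (0, -3, 1); set L[1][0]=-2
  eliminate (2,0): mult=-2, new row 2: (0, -9, 5); set L[2][0]=-2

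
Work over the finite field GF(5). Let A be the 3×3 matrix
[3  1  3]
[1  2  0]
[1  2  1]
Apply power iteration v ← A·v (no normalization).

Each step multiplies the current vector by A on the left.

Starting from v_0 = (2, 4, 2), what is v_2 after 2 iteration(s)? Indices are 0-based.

v_0 = (2, 4, 2).
v_1 = A·v_0 = (1, 0, 2).
v_2 = A·v_1 = (4, 1, 3).

v_2 = (4, 1, 3)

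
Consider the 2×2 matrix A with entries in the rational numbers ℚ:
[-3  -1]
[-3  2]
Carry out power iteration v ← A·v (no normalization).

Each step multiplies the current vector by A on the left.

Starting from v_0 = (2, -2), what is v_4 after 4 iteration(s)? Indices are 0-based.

v_4 = (256, 10)

v_0 = (2, -2).
v_1 = A·v_0 = (-4, -10).
v_2 = A·v_1 = (22, -8).
v_3 = A·v_2 = (-58, -82).
v_4 = A·v_3 = (256, 10).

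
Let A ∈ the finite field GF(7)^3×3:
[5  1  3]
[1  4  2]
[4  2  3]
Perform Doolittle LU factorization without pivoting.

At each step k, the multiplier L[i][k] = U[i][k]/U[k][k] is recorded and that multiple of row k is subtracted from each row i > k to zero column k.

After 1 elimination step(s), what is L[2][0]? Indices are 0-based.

[col 0] pivot 5
  R1 -= 3*R0 → (0, 1, 0)  (L[1][0] := 3)
  R2 -= 5*R0 → (0, 4, 2)  (L[2][0] := 5)

L[2][0] = 5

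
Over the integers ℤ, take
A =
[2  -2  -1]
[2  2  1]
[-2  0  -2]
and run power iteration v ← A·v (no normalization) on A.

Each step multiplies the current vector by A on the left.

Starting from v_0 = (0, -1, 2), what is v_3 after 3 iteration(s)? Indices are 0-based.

v_3 = (8, 8, -24)

v_0 = (0, -1, 2).
v_1 = A·v_0 = (0, 0, -4).
v_2 = A·v_1 = (4, -4, 8).
v_3 = A·v_2 = (8, 8, -24).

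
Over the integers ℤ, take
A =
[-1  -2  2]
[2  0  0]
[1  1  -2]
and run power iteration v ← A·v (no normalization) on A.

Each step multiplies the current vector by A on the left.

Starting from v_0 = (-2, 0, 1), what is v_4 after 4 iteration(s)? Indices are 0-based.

v_0 = (-2, 0, 1).
v_1 = A·v_0 = (4, -4, -4).
v_2 = A·v_1 = (-4, 8, 8).
v_3 = A·v_2 = (4, -8, -12).
v_4 = A·v_3 = (-12, 8, 20).

v_4 = (-12, 8, 20)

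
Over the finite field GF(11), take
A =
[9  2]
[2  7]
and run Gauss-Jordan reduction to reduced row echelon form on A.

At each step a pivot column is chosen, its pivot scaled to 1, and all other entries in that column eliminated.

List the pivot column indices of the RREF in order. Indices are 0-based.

pivot columns: 0, 1

[1] R0 /= 9  ⇒  (1, 10)
     R1 -= 2·R0  ⇒  (0, 9)
[2] R1 /= 9  ⇒  (0, 1)
     R0 -= 10·R1  ⇒  (1, 0)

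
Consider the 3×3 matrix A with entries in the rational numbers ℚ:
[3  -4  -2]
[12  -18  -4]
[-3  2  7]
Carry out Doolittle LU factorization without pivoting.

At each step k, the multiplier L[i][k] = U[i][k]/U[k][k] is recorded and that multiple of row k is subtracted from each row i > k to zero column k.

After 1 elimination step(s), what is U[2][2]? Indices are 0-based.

Step 1: pivot at (0,0) is 3.
  row1 ← row1 − (4)·row0  ⇒  L[1][0]=4, U row1=(0, -2, 4)
  row2 ← row2 − (-1)·row0  ⇒  L[2][0]=-1, U row2=(0, -2, 5)

U[2][2] = 5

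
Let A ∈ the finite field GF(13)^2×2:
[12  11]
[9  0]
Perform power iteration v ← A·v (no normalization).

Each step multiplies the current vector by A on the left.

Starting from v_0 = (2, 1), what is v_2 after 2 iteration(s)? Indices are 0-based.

v_0 = (2, 1).
v_1 = A·v_0 = (9, 5).
v_2 = A·v_1 = (7, 3).

v_2 = (7, 3)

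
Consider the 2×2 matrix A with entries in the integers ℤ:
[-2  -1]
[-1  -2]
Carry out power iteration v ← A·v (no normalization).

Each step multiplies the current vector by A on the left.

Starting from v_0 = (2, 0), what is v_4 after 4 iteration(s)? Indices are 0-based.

v_0 = (2, 0).
v_1 = A·v_0 = (-4, -2).
v_2 = A·v_1 = (10, 8).
v_3 = A·v_2 = (-28, -26).
v_4 = A·v_3 = (82, 80).

v_4 = (82, 80)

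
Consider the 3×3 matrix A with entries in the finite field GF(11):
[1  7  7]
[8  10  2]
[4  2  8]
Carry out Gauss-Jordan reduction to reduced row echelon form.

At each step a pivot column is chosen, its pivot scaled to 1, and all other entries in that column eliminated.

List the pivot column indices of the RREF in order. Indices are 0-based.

pivot columns: 0, 1

pivot(0,0)=1: scale R0 → (1, 7, 7)
  clear (1,0): R1 −= (8)R0 → (0, 9, 1)
  clear (2,0): R2 −= (4)R0 → (0, 7, 2)
pivot(1,1)=9: scale R1 → (0, 1, 5)
  clear (0,1): R0 −= (7)R1 → (1, 0, 5)
  clear (2,1): R2 −= (7)R1 → (0, 0, 0)
col 2: no nonzero at/below row 2; advance.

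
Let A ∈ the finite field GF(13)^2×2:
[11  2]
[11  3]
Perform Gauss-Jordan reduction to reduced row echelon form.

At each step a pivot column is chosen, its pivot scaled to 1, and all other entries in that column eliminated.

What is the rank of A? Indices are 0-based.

step 1: normalize row 0 (÷11) = (1, 12)
  row 1: subtract 11×row0 = (0, 1)
step 2: normalize row 1 (÷1) = (0, 1)
  row 0: subtract 12×row1 = (1, 0)

rank = 2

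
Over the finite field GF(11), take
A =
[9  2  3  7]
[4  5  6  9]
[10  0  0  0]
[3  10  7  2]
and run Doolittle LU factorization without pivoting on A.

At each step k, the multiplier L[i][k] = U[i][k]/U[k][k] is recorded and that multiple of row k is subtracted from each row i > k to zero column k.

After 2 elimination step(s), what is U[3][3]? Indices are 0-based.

U[3][3] = 8

[col 0] pivot 9
  R1 -= 9*R0 → (0, 9, 1, 1)  (L[1][0] := 9)
  R2 -= 6*R0 → (0, 10, 4, 2)  (L[2][0] := 6)
  R3 -= 4*R0 → (0, 2, 6, 7)  (L[3][0] := 4)
[col 1] pivot 9
  R2 -= 6*R1 → (0, 0, 9, 7)  (L[2][1] := 6)
  R3 -= 10*R1 → (0, 0, 7, 8)  (L[3][1] := 10)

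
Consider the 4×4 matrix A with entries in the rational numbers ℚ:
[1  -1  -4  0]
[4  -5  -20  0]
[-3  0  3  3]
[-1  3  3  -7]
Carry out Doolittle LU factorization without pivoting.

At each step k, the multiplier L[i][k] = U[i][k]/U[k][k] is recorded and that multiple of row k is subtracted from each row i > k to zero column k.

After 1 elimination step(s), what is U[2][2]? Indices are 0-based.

U[2][2] = -9

k=0: U[0][0]=1
  eliminate (1,0): mult=4, new row 1: (0, -1, -4, 0); set L[1][0]=4
  eliminate (2,0): mult=-3, new row 2: (0, -3, -9, 3); set L[2][0]=-3
  eliminate (3,0): mult=-1, new row 3: (0, 2, -1, -7); set L[3][0]=-1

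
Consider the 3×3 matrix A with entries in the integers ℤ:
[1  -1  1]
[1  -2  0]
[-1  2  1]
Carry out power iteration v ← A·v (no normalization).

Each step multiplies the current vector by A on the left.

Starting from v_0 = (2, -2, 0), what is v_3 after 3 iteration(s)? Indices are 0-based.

v_3 = (2, 8, -6)

v_0 = (2, -2, 0).
v_1 = A·v_0 = (4, 6, -6).
v_2 = A·v_1 = (-8, -8, 2).
v_3 = A·v_2 = (2, 8, -6).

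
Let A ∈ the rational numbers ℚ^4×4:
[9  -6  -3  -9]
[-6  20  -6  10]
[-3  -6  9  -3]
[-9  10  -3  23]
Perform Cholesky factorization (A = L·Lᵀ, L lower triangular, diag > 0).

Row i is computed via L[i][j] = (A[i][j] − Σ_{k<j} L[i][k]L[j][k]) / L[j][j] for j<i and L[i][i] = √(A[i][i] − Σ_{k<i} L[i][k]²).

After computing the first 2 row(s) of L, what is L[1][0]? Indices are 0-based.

Step 1: L[0][0] = √(9) = 3.
  L[1][0] = (-6) / L[0][0] = -2.
Step 2: L[1][1] = √(16) = 4.

L[1][0] = -2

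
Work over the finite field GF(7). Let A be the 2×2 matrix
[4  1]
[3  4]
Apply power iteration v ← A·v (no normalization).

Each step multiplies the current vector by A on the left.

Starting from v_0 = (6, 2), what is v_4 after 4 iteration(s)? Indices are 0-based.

v_0 = (6, 2).
v_1 = A·v_0 = (5, 5).
v_2 = A·v_1 = (4, 0).
v_3 = A·v_2 = (2, 5).
v_4 = A·v_3 = (6, 5).

v_4 = (6, 5)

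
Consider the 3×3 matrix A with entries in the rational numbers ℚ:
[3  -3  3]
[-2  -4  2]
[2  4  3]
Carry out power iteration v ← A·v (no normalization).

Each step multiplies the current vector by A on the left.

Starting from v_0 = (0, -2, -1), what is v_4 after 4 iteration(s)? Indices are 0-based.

v_4 = (-1698, -1788, 283)

v_0 = (0, -2, -1).
v_1 = A·v_0 = (3, 6, -11).
v_2 = A·v_1 = (-42, -52, -3).
v_3 = A·v_2 = (21, 286, -301).
v_4 = A·v_3 = (-1698, -1788, 283).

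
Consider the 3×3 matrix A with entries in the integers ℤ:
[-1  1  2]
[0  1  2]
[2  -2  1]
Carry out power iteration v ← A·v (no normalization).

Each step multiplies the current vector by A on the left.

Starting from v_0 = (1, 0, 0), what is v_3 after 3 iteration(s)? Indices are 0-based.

v_3 = (-1, 4, 2)

v_0 = (1, 0, 0).
v_1 = A·v_0 = (-1, 0, 2).
v_2 = A·v_1 = (5, 4, 0).
v_3 = A·v_2 = (-1, 4, 2).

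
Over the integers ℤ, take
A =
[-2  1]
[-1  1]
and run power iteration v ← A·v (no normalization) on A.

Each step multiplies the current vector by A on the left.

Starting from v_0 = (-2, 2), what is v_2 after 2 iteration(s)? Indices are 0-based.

v_0 = (-2, 2).
v_1 = A·v_0 = (6, 4).
v_2 = A·v_1 = (-8, -2).

v_2 = (-8, -2)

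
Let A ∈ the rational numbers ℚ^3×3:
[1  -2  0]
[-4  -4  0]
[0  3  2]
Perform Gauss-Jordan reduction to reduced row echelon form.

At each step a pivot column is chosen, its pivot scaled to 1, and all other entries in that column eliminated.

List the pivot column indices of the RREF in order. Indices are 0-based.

pivot columns: 0, 1, 2

pivot(0,0)=1: scale R0 → (1, -2, 0)
  clear (1,0): R1 −= (-4)R0 → (0, -12, 0)
pivot(1,1)=-12: scale R1 → (0, 1, 0)
  clear (0,1): R0 −= (-2)R1 → (1, 0, 0)
  clear (2,1): R2 −= (3)R1 → (0, 0, 2)
pivot(2,2)=2: scale R2 → (0, 0, 1)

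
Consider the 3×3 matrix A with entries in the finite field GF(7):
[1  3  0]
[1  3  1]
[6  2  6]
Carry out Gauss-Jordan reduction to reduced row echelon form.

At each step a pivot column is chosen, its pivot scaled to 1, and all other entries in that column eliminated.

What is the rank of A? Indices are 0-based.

step 1: normalize row 0 (÷1) = (1, 3, 0)
  row 1: subtract 1×row0 = (0, 0, 1)
  row 2: subtract 6×row0 = (0, 5, 6)
step 2: exchange rows 1,2
step 2: normalize row 1 (÷5) = (0, 1, 4)
  row 0: subtract 3×row1 = (1, 0, 2)
step 3: normalize row 2 (÷1) = (0, 0, 1)
  row 0: subtract 2×row2 = (1, 0, 0)
  row 1: subtract 4×row2 = (0, 1, 0)

rank = 3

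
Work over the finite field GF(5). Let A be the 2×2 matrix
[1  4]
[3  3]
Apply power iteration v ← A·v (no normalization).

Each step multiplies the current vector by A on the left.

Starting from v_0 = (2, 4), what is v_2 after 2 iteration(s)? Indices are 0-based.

v_0 = (2, 4).
v_1 = A·v_0 = (3, 3).
v_2 = A·v_1 = (0, 3).

v_2 = (0, 3)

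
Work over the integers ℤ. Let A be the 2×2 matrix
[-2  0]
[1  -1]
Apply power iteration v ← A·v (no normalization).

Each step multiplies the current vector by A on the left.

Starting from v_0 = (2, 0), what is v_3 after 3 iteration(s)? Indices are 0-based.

v_3 = (-16, 14)

v_0 = (2, 0).
v_1 = A·v_0 = (-4, 2).
v_2 = A·v_1 = (8, -6).
v_3 = A·v_2 = (-16, 14).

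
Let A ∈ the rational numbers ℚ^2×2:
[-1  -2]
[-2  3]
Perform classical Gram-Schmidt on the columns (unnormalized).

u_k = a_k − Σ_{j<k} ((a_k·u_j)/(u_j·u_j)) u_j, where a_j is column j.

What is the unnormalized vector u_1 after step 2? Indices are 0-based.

u_1 = (-14/5, 7/5)

Step 1: u_0 = a_0 = (-1, -2).
Step 2: u_1 = a_1 − (-4/5)·u_0 = (-14/5, 7/5).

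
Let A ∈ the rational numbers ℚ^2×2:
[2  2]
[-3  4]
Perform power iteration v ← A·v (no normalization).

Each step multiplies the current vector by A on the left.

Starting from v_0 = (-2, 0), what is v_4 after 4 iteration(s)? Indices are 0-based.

v_0 = (-2, 0).
v_1 = A·v_0 = (-4, 6).
v_2 = A·v_1 = (4, 36).
v_3 = A·v_2 = (80, 132).
v_4 = A·v_3 = (424, 288).

v_4 = (424, 288)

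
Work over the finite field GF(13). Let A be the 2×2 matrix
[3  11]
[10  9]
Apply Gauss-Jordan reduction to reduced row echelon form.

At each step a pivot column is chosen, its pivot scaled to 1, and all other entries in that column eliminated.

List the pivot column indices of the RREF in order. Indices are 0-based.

pivot columns: 0, 1

step 1: normalize row 0 (÷3) = (1, 8)
  row 1: subtract 10×row0 = (0, 7)
step 2: normalize row 1 (÷7) = (0, 1)
  row 0: subtract 8×row1 = (1, 0)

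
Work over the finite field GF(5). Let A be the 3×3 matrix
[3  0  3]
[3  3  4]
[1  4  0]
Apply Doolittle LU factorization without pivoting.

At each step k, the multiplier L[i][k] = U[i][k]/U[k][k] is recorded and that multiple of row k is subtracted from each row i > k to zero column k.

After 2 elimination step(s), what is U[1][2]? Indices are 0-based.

U[1][2] = 1

k=0: U[0][0]=3
  eliminate (1,0): mult=1, new row 1: (0, 3, 1); set L[1][0]=1
  eliminate (2,0): mult=2, new row 2: (0, 4, 4); set L[2][0]=2
k=1: U[1][1]=3
  eliminate (2,1): mult=3, new row 2: (0, 0, 1); set L[2][1]=3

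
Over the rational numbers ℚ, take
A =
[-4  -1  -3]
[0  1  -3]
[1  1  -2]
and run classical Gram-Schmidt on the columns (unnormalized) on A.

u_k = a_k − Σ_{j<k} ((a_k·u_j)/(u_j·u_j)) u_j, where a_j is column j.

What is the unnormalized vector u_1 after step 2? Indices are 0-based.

u_1 = (3/17, 1, 12/17)

Step 1: u_0 = a_0 = (-4, 0, 1).
Step 2: u_1 = a_1 − (5/17)·u_0 = (3/17, 1, 12/17).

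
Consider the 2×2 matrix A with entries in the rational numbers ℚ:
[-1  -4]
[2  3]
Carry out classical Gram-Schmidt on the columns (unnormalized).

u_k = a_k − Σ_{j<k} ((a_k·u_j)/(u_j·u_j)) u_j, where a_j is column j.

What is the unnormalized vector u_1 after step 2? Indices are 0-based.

Step 1: u_0 = a_0 = (-1, 2).
Step 2: u_1 = a_1 − (2)·u_0 = (-2, -1).

u_1 = (-2, -1)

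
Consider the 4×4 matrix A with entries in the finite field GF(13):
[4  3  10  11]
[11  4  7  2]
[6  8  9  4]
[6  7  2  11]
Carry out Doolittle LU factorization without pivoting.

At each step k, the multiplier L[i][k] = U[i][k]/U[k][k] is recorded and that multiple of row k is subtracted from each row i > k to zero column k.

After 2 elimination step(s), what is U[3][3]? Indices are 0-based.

U[3][3] = 10

k=0: U[0][0]=4
  eliminate (1,0): mult=6, new row 1: (0, 12, 12, 1); set L[1][0]=6
  eliminate (2,0): mult=8, new row 2: (0, 10, 7, 7); set L[2][0]=8
  eliminate (3,0): mult=8, new row 3: (0, 9, 0, 1); set L[3][0]=8
k=1: U[1][1]=12
  eliminate (2,1): mult=3, new row 2: (0, 0, 10, 4); set L[2][1]=3
  eliminate (3,1): mult=4, new row 3: (0, 0, 4, 10); set L[3][1]=4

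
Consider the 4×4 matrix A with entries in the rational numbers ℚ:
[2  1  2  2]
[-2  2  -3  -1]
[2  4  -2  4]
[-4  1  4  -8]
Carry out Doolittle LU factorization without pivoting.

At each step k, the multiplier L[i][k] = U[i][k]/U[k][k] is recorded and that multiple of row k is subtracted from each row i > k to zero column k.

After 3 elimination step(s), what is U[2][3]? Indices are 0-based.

Step 1: pivot at (0,0) is 2.
  row1 ← row1 − (-1)·row0  ⇒  L[1][0]=-1, U row1=(0, 3, -1, 1)
  row2 ← row2 − (1)·row0  ⇒  L[2][0]=1, U row2=(0, 3, -4, 2)
  row3 ← row3 − (-2)·row0  ⇒  L[3][0]=-2, U row3=(0, 3, 8, -4)
Step 2: pivot at (1,1) is 3.
  row2 ← row2 − (1)·row1  ⇒  L[2][1]=1, U row2=(0, 0, -3, 1)
  row3 ← row3 − (1)·row1  ⇒  L[3][1]=1, U row3=(0, 0, 9, -5)
Step 3: pivot at (2,2) is -3.
  row3 ← row3 − (-3)·row2  ⇒  L[3][2]=-3, U row3=(0, 0, 0, -2)

U[2][3] = 1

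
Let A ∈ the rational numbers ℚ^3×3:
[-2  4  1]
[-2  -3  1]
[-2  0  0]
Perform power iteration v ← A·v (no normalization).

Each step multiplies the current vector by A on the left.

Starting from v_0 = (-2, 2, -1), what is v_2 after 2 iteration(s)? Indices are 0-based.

v_2 = (-30, -9, -22)

v_0 = (-2, 2, -1).
v_1 = A·v_0 = (11, -3, 4).
v_2 = A·v_1 = (-30, -9, -22).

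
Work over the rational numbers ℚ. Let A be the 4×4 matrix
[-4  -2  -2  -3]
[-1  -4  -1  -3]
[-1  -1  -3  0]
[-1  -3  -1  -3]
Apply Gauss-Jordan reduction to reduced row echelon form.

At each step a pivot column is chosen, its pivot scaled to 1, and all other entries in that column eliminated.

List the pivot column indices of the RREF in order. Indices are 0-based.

pivot columns: 0, 1, 2, 3

step 1: normalize row 0 (÷-4) = (1, 1/2, 1/2, 3/4)
  row 1: subtract -1×row0 = (0, -7/2, -1/2, -9/4)
  row 2: subtract -1×row0 = (0, -1/2, -5/2, 3/4)
  row 3: subtract -1×row0 = (0, -5/2, -1/2, -9/4)
step 2: normalize row 1 (÷-7/2) = (0, 1, 1/7, 9/14)
  row 0: subtract 1/2×row1 = (1, 0, 3/7, 3/7)
  row 2: subtract -1/2×row1 = (0, 0, -17/7, 15/14)
  row 3: subtract -5/2×row1 = (0, 0, -1/7, -9/14)
step 3: normalize row 2 (÷-17/7) = (0, 0, 1, -15/34)
  row 0: subtract 3/7×row2 = (1, 0, 0, 21/34)
  row 1: subtract 1/7×row2 = (0, 1, 0, 12/17)
  row 3: subtract -1/7×row2 = (0, 0, 0, -12/17)
step 4: normalize row 3 (÷-12/17) = (0, 0, 0, 1)
  row 0: subtract 21/34×row3 = (1, 0, 0, 0)
  row 1: subtract 12/17×row3 = (0, 1, 0, 0)
  row 2: subtract -15/34×row3 = (0, 0, 1, 0)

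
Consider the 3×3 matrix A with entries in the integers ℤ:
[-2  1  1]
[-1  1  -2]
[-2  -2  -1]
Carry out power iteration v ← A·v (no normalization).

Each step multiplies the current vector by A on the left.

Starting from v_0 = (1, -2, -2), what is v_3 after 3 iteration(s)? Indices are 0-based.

v_0 = (1, -2, -2).
v_1 = A·v_0 = (-6, 1, 4).
v_2 = A·v_1 = (17, -1, 6).
v_3 = A·v_2 = (-29, -30, -38).

v_3 = (-29, -30, -38)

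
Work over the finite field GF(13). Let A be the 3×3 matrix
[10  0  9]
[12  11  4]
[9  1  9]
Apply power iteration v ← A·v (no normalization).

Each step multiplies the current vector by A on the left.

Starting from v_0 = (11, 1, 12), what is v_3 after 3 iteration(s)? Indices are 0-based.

v_3 = (6, 1, 8)

v_0 = (11, 1, 12).
v_1 = A·v_0 = (10, 9, 0).
v_2 = A·v_1 = (9, 11, 8).
v_3 = A·v_2 = (6, 1, 8).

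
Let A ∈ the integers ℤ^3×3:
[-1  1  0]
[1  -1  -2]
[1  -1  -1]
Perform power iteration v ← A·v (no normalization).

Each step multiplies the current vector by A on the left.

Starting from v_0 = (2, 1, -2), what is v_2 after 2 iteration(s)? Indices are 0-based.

v_2 = (6, -12, -9)

v_0 = (2, 1, -2).
v_1 = A·v_0 = (-1, 5, 3).
v_2 = A·v_1 = (6, -12, -9).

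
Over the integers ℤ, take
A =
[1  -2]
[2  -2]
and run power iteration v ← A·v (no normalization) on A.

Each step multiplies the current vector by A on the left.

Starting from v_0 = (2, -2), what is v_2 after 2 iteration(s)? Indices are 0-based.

v_0 = (2, -2).
v_1 = A·v_0 = (6, 8).
v_2 = A·v_1 = (-10, -4).

v_2 = (-10, -4)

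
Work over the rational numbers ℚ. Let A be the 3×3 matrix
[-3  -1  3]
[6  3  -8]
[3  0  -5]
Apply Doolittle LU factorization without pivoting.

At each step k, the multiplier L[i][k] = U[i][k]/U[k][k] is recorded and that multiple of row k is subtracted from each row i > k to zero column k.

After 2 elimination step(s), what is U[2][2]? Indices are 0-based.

Step 1: pivot at (0,0) is -3.
  row1 ← row1 − (-2)·row0  ⇒  L[1][0]=-2, U row1=(0, 1, -2)
  row2 ← row2 − (-1)·row0  ⇒  L[2][0]=-1, U row2=(0, -1, -2)
Step 2: pivot at (1,1) is 1.
  row2 ← row2 − (-1)·row1  ⇒  L[2][1]=-1, U row2=(0, 0, -4)

U[2][2] = -4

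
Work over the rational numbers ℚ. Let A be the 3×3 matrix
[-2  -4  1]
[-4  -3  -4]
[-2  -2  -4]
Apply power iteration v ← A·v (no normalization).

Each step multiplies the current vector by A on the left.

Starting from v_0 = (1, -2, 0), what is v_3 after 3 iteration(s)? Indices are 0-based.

v_0 = (1, -2, 0).
v_1 = A·v_0 = (6, 2, 2).
v_2 = A·v_1 = (-18, -38, -24).
v_3 = A·v_2 = (164, 282, 208).

v_3 = (164, 282, 208)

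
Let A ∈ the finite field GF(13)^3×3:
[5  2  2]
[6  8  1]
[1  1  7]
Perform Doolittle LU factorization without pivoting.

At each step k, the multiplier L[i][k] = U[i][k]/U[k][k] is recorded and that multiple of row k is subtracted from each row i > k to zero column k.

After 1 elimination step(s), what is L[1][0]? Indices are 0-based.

L[1][0] = 9

k=0: U[0][0]=5
  eliminate (1,0): mult=9, new row 1: (0, 3, 9); set L[1][0]=9
  eliminate (2,0): mult=8, new row 2: (0, 11, 4); set L[2][0]=8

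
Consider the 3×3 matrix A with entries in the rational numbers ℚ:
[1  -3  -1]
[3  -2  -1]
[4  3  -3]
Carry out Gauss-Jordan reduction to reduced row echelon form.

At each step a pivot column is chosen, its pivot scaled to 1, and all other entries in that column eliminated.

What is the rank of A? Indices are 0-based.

rank = 3

pivot(0,0)=1: scale R0 → (1, -3, -1)
  clear (1,0): R1 −= (3)R0 → (0, 7, 2)
  clear (2,0): R2 −= (4)R0 → (0, 15, 1)
pivot(1,1)=7: scale R1 → (0, 1, 2/7)
  clear (0,1): R0 −= (-3)R1 → (1, 0, -1/7)
  clear (2,1): R2 −= (15)R1 → (0, 0, -23/7)
pivot(2,2)=-23/7: scale R2 → (0, 0, 1)
  clear (0,2): R0 −= (-1/7)R2 → (1, 0, 0)
  clear (1,2): R1 −= (2/7)R2 → (0, 1, 0)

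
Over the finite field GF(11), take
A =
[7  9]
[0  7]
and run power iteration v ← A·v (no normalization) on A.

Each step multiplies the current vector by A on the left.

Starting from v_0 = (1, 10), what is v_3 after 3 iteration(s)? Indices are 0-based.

v_3 = (10, 9)

v_0 = (1, 10).
v_1 = A·v_0 = (9, 4).
v_2 = A·v_1 = (0, 6).
v_3 = A·v_2 = (10, 9).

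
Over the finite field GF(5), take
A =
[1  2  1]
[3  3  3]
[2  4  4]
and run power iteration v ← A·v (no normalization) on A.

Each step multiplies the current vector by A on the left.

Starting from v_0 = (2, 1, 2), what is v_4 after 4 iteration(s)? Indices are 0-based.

v_4 = (1, 2, 1)

v_0 = (2, 1, 2).
v_1 = A·v_0 = (1, 0, 1).
v_2 = A·v_1 = (2, 1, 1).
v_3 = A·v_2 = (0, 2, 2).
v_4 = A·v_3 = (1, 2, 1).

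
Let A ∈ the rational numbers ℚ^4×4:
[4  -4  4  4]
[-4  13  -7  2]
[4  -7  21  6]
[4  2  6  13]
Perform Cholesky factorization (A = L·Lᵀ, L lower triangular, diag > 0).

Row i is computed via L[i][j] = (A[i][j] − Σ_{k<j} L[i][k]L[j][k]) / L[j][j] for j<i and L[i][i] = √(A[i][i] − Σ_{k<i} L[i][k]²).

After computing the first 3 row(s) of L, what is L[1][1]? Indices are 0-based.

Step 1: L[0][0] = √(4) = 2.
  L[1][0] = (-4) / L[0][0] = -2.
Step 2: L[1][1] = √(9) = 3.
  L[2][0] = (4) / L[0][0] = 2.
  L[2][1] = (-3) / L[1][1] = -1.
Step 3: L[2][2] = √(16) = 4.

L[1][1] = 3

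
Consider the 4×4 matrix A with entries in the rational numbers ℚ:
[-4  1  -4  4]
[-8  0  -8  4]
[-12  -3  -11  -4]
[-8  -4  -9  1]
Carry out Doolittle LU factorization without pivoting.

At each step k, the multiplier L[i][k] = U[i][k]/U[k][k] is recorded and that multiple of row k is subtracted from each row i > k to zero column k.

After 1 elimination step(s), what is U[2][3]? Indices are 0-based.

[col 0] pivot -4
  R1 -= 2*R0 → (0, -2, 0, -4)  (L[1][0] := 2)
  R2 -= 3*R0 → (0, -6, 1, -16)  (L[2][0] := 3)
  R3 -= 2*R0 → (0, -6, -1, -7)  (L[3][0] := 2)

U[2][3] = -16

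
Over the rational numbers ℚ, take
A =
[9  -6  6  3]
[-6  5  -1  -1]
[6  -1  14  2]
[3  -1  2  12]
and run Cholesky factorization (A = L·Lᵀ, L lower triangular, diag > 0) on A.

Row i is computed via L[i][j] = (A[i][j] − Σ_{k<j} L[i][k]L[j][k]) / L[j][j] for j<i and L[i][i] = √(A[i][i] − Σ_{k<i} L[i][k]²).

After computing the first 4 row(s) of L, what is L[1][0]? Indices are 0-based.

Step 1: L[0][0] = √(9) = 3.
  L[1][0] = (-6) / L[0][0] = -2.
Step 2: L[1][1] = √(1) = 1.
  L[2][0] = (6) / L[0][0] = 2.
  L[2][1] = (3) / L[1][1] = 3.
Step 3: L[2][2] = √(1) = 1.
  L[3][0] = (3) / L[0][0] = 1.
  L[3][1] = (1) / L[1][1] = 1.
  L[3][2] = (-3) / L[2][2] = -3.
Step 4: L[3][3] = √(1) = 1.

L[1][0] = -2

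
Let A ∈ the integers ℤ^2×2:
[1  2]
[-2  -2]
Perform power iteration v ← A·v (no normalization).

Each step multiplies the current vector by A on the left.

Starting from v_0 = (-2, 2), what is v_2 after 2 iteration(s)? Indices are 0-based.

v_0 = (-2, 2).
v_1 = A·v_0 = (2, 0).
v_2 = A·v_1 = (2, -4).

v_2 = (2, -4)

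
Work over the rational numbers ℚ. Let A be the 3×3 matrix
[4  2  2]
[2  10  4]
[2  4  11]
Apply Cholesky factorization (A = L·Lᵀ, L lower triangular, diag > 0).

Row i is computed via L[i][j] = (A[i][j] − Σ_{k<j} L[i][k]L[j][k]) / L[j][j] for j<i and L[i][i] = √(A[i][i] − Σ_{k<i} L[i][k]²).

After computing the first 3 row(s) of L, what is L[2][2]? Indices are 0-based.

Step 1: L[0][0] = √(4) = 2.
  L[1][0] = (2) / L[0][0] = 1.
Step 2: L[1][1] = √(9) = 3.
  L[2][0] = (2) / L[0][0] = 1.
  L[2][1] = (3) / L[1][1] = 1.
Step 3: L[2][2] = √(9) = 3.

L[2][2] = 3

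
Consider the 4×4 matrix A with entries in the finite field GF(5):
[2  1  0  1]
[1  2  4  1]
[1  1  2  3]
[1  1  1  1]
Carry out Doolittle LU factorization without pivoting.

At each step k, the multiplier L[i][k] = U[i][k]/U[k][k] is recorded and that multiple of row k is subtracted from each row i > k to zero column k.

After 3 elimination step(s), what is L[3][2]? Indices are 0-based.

k=0: U[0][0]=2
  eliminate (1,0): mult=3, new row 1: (0, 4, 4, 3); set L[1][0]=3
  eliminate (2,0): mult=3, new row 2: (0, 3, 2, 0); set L[2][0]=3
  eliminate (3,0): mult=3, new row 3: (0, 3, 1, 3); set L[3][0]=3
k=1: U[1][1]=4
  eliminate (2,1): mult=2, new row 2: (0, 0, 4, 4); set L[2][1]=2
  eliminate (3,1): mult=2, new row 3: (0, 0, 3, 2); set L[3][1]=2
k=2: U[2][2]=4
  eliminate (3,2): mult=2, new row 3: (0, 0, 0, 4); set L[3][2]=2

L[3][2] = 2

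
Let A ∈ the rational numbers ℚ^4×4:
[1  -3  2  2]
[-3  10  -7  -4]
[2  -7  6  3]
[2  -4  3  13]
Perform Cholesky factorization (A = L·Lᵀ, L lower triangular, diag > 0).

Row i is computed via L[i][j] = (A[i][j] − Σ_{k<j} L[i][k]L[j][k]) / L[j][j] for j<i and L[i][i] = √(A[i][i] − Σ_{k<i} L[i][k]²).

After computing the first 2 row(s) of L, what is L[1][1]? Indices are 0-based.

L[1][1] = 1

Step 1: L[0][0] = √(1) = 1.
  L[1][0] = (-3) / L[0][0] = -3.
Step 2: L[1][1] = √(1) = 1.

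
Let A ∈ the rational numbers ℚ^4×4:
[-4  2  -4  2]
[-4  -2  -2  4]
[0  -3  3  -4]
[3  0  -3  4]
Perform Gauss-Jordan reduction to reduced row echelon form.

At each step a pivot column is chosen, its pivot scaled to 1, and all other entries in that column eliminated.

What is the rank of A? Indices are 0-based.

rank = 4

step 1: normalize row 0 (÷-4) = (1, -1/2, 1, -1/2)
  row 1: subtract -4×row0 = (0, -4, 2, 2)
  row 3: subtract 3×row0 = (0, 3/2, -6, 11/2)
step 2: normalize row 1 (÷-4) = (0, 1, -1/2, -1/2)
  row 0: subtract -1/2×row1 = (1, 0, 3/4, -3/4)
  row 2: subtract -3×row1 = (0, 0, 3/2, -11/2)
  row 3: subtract 3/2×row1 = (0, 0, -21/4, 25/4)
step 3: normalize row 2 (÷3/2) = (0, 0, 1, -11/3)
  row 0: subtract 3/4×row2 = (1, 0, 0, 2)
  row 1: subtract -1/2×row2 = (0, 1, 0, -7/3)
  row 3: subtract -21/4×row2 = (0, 0, 0, -13)
step 4: normalize row 3 (÷-13) = (0, 0, 0, 1)
  row 0: subtract 2×row3 = (1, 0, 0, 0)
  row 1: subtract -7/3×row3 = (0, 1, 0, 0)
  row 2: subtract -11/3×row3 = (0, 0, 1, 0)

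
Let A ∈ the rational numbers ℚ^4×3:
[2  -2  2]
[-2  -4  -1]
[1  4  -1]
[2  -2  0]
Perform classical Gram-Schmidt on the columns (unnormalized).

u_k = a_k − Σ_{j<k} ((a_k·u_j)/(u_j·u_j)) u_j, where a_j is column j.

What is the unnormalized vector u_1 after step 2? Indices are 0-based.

u_1 = (-34/13, -44/13, 48/13, -34/13)

Step 1: u_0 = a_0 = (2, -2, 1, 2).
Step 2: u_1 = a_1 − (4/13)·u_0 = (-34/13, -44/13, 48/13, -34/13).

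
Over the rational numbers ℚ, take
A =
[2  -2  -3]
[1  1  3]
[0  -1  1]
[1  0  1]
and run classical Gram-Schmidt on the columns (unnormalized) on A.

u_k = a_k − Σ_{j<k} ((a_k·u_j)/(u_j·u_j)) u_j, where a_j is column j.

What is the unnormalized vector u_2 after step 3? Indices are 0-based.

u_2 = (-7/9, 1, 23/9, 5/9)

Step 1: u_0 = a_0 = (2, 1, 0, 1).
Step 2: u_1 = a_1 − (-1/2)·u_0 = (-1, 3/2, -1, 1/2).
Step 3: u_2 = a_2 − (-1/3)·u_0 − (14/9)·u_1 = (-7/9, 1, 23/9, 5/9).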